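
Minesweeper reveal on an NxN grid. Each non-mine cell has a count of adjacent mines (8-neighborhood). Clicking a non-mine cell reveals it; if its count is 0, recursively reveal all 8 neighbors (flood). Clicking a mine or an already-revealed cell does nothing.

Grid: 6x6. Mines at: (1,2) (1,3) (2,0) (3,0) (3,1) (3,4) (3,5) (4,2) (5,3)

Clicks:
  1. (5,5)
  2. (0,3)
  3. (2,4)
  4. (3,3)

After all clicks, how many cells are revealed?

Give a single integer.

Answer: 7

Derivation:
Click 1 (5,5) count=0: revealed 4 new [(4,4) (4,5) (5,4) (5,5)] -> total=4
Click 2 (0,3) count=2: revealed 1 new [(0,3)] -> total=5
Click 3 (2,4) count=3: revealed 1 new [(2,4)] -> total=6
Click 4 (3,3) count=2: revealed 1 new [(3,3)] -> total=7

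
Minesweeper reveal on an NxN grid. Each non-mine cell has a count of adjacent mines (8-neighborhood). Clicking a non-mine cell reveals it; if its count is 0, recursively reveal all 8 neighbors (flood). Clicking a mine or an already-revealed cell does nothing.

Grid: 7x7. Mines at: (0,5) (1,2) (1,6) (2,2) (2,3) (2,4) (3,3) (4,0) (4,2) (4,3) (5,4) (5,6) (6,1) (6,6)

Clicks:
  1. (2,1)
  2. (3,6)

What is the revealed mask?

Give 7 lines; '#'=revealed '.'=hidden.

Click 1 (2,1) count=2: revealed 1 new [(2,1)] -> total=1
Click 2 (3,6) count=0: revealed 6 new [(2,5) (2,6) (3,5) (3,6) (4,5) (4,6)] -> total=7

Answer: .......
.......
.#...##
.....##
.....##
.......
.......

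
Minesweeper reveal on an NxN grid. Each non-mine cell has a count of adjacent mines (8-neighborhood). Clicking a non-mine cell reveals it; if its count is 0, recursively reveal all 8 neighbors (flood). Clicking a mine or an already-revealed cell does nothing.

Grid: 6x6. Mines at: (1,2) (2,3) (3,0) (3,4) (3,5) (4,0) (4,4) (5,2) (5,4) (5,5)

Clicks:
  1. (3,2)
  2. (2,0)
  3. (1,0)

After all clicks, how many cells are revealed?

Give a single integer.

Answer: 7

Derivation:
Click 1 (3,2) count=1: revealed 1 new [(3,2)] -> total=1
Click 2 (2,0) count=1: revealed 1 new [(2,0)] -> total=2
Click 3 (1,0) count=0: revealed 5 new [(0,0) (0,1) (1,0) (1,1) (2,1)] -> total=7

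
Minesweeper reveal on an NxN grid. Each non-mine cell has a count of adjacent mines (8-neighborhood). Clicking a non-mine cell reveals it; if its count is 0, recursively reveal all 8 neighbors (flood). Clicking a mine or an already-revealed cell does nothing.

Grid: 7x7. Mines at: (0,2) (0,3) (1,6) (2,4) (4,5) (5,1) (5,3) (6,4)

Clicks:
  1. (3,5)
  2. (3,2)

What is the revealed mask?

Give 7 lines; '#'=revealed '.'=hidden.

Click 1 (3,5) count=2: revealed 1 new [(3,5)] -> total=1
Click 2 (3,2) count=0: revealed 18 new [(0,0) (0,1) (1,0) (1,1) (1,2) (1,3) (2,0) (2,1) (2,2) (2,3) (3,0) (3,1) (3,2) (3,3) (4,0) (4,1) (4,2) (4,3)] -> total=19

Answer: ##.....
####...
####...
####.#.
####...
.......
.......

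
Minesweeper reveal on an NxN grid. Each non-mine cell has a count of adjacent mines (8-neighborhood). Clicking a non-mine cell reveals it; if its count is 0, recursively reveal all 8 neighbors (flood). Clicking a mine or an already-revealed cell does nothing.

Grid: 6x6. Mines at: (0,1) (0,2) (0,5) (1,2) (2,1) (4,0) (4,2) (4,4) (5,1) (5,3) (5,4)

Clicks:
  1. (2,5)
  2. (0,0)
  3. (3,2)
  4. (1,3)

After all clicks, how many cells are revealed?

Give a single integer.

Click 1 (2,5) count=0: revealed 9 new [(1,3) (1,4) (1,5) (2,3) (2,4) (2,5) (3,3) (3,4) (3,5)] -> total=9
Click 2 (0,0) count=1: revealed 1 new [(0,0)] -> total=10
Click 3 (3,2) count=2: revealed 1 new [(3,2)] -> total=11
Click 4 (1,3) count=2: revealed 0 new [(none)] -> total=11

Answer: 11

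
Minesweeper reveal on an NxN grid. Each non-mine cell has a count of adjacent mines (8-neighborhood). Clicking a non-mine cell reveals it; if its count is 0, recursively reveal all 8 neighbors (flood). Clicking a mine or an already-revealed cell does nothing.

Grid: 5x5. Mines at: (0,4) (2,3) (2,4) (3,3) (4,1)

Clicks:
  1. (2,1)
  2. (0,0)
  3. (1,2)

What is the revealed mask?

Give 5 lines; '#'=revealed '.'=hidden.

Answer: ####.
####.
###..
###..
.....

Derivation:
Click 1 (2,1) count=0: revealed 14 new [(0,0) (0,1) (0,2) (0,3) (1,0) (1,1) (1,2) (1,3) (2,0) (2,1) (2,2) (3,0) (3,1) (3,2)] -> total=14
Click 2 (0,0) count=0: revealed 0 new [(none)] -> total=14
Click 3 (1,2) count=1: revealed 0 new [(none)] -> total=14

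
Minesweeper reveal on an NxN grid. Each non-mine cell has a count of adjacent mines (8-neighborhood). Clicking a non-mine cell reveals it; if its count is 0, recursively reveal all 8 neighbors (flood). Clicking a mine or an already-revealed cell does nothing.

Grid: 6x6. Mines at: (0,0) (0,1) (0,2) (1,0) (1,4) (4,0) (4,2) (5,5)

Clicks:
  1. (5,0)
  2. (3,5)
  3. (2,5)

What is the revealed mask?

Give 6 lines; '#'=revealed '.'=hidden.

Answer: ......
......
...###
...###
...###
#.....

Derivation:
Click 1 (5,0) count=1: revealed 1 new [(5,0)] -> total=1
Click 2 (3,5) count=0: revealed 9 new [(2,3) (2,4) (2,5) (3,3) (3,4) (3,5) (4,3) (4,4) (4,5)] -> total=10
Click 3 (2,5) count=1: revealed 0 new [(none)] -> total=10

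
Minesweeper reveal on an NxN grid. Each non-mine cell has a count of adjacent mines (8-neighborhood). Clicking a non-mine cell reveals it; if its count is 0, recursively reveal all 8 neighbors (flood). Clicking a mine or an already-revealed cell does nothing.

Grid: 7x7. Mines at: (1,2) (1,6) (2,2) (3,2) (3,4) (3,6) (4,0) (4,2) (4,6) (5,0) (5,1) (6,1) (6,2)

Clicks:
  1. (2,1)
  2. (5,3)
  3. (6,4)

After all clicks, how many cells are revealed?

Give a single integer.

Click 1 (2,1) count=3: revealed 1 new [(2,1)] -> total=1
Click 2 (5,3) count=2: revealed 1 new [(5,3)] -> total=2
Click 3 (6,4) count=0: revealed 10 new [(4,3) (4,4) (4,5) (5,4) (5,5) (5,6) (6,3) (6,4) (6,5) (6,6)] -> total=12

Answer: 12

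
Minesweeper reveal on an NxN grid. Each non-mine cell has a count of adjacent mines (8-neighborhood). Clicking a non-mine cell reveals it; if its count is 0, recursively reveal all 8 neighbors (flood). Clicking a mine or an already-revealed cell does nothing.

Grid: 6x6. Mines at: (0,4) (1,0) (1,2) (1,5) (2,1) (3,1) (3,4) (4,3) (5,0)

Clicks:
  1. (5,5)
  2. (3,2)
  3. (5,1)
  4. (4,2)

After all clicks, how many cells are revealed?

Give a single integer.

Answer: 7

Derivation:
Click 1 (5,5) count=0: revealed 4 new [(4,4) (4,5) (5,4) (5,5)] -> total=4
Click 2 (3,2) count=3: revealed 1 new [(3,2)] -> total=5
Click 3 (5,1) count=1: revealed 1 new [(5,1)] -> total=6
Click 4 (4,2) count=2: revealed 1 new [(4,2)] -> total=7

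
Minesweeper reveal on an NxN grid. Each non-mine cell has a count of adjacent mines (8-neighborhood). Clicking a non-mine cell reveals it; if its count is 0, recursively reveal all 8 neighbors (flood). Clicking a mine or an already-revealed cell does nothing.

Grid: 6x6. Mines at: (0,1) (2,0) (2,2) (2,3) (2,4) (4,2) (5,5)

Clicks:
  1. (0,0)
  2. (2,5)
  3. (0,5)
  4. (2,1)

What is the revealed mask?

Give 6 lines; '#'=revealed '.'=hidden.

Answer: #.####
..####
.#...#
......
......
......

Derivation:
Click 1 (0,0) count=1: revealed 1 new [(0,0)] -> total=1
Click 2 (2,5) count=1: revealed 1 new [(2,5)] -> total=2
Click 3 (0,5) count=0: revealed 8 new [(0,2) (0,3) (0,4) (0,5) (1,2) (1,3) (1,4) (1,5)] -> total=10
Click 4 (2,1) count=2: revealed 1 new [(2,1)] -> total=11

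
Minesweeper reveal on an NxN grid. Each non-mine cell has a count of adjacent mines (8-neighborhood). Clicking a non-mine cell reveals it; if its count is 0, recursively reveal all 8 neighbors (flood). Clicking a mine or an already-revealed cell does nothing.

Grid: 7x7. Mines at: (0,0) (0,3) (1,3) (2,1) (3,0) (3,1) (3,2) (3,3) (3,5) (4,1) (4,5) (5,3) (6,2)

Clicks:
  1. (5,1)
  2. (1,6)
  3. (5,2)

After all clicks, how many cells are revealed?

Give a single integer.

Answer: 11

Derivation:
Click 1 (5,1) count=2: revealed 1 new [(5,1)] -> total=1
Click 2 (1,6) count=0: revealed 9 new [(0,4) (0,5) (0,6) (1,4) (1,5) (1,6) (2,4) (2,5) (2,6)] -> total=10
Click 3 (5,2) count=3: revealed 1 new [(5,2)] -> total=11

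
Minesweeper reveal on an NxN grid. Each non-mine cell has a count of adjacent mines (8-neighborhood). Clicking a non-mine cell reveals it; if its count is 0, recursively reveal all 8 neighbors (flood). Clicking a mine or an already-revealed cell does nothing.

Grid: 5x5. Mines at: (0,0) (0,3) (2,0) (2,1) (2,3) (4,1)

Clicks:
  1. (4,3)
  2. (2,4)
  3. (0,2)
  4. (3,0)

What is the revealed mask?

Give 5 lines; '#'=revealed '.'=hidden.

Answer: ..#..
.....
....#
#.###
..###

Derivation:
Click 1 (4,3) count=0: revealed 6 new [(3,2) (3,3) (3,4) (4,2) (4,3) (4,4)] -> total=6
Click 2 (2,4) count=1: revealed 1 new [(2,4)] -> total=7
Click 3 (0,2) count=1: revealed 1 new [(0,2)] -> total=8
Click 4 (3,0) count=3: revealed 1 new [(3,0)] -> total=9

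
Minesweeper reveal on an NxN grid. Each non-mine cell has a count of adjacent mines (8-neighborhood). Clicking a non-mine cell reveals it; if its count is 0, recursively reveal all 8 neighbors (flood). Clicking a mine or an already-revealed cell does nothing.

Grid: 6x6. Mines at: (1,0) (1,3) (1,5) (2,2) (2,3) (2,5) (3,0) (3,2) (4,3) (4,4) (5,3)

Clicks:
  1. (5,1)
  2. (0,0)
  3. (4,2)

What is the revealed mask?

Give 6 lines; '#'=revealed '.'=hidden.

Answer: #.....
......
......
......
###...
###...

Derivation:
Click 1 (5,1) count=0: revealed 6 new [(4,0) (4,1) (4,2) (5,0) (5,1) (5,2)] -> total=6
Click 2 (0,0) count=1: revealed 1 new [(0,0)] -> total=7
Click 3 (4,2) count=3: revealed 0 new [(none)] -> total=7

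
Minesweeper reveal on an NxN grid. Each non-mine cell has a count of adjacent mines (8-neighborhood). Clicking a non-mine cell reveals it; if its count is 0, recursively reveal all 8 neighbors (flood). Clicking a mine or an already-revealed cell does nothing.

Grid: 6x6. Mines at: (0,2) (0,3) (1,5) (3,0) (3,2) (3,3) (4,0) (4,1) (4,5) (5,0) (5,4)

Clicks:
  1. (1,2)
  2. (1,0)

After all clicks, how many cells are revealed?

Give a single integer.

Click 1 (1,2) count=2: revealed 1 new [(1,2)] -> total=1
Click 2 (1,0) count=0: revealed 6 new [(0,0) (0,1) (1,0) (1,1) (2,0) (2,1)] -> total=7

Answer: 7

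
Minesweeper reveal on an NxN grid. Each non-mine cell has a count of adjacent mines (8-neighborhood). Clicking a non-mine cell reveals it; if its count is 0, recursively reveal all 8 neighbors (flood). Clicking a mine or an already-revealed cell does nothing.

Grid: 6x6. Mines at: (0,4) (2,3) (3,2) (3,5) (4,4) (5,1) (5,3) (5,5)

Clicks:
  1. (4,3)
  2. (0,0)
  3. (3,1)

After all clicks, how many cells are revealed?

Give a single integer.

Answer: 16

Derivation:
Click 1 (4,3) count=3: revealed 1 new [(4,3)] -> total=1
Click 2 (0,0) count=0: revealed 15 new [(0,0) (0,1) (0,2) (0,3) (1,0) (1,1) (1,2) (1,3) (2,0) (2,1) (2,2) (3,0) (3,1) (4,0) (4,1)] -> total=16
Click 3 (3,1) count=1: revealed 0 new [(none)] -> total=16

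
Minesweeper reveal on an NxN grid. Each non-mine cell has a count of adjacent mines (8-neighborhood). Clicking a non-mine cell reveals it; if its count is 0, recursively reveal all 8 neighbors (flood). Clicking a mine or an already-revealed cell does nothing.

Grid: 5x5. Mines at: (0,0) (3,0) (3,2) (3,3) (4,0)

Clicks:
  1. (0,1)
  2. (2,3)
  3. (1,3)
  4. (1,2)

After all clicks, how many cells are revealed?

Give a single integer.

Answer: 12

Derivation:
Click 1 (0,1) count=1: revealed 1 new [(0,1)] -> total=1
Click 2 (2,3) count=2: revealed 1 new [(2,3)] -> total=2
Click 3 (1,3) count=0: revealed 10 new [(0,2) (0,3) (0,4) (1,1) (1,2) (1,3) (1,4) (2,1) (2,2) (2,4)] -> total=12
Click 4 (1,2) count=0: revealed 0 new [(none)] -> total=12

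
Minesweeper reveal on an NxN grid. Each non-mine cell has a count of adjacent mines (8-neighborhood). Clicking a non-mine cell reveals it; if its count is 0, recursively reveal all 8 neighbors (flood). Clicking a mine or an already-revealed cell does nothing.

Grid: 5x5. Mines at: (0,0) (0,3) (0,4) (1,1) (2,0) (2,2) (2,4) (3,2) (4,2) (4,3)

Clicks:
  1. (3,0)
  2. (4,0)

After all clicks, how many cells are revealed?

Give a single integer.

Click 1 (3,0) count=1: revealed 1 new [(3,0)] -> total=1
Click 2 (4,0) count=0: revealed 3 new [(3,1) (4,0) (4,1)] -> total=4

Answer: 4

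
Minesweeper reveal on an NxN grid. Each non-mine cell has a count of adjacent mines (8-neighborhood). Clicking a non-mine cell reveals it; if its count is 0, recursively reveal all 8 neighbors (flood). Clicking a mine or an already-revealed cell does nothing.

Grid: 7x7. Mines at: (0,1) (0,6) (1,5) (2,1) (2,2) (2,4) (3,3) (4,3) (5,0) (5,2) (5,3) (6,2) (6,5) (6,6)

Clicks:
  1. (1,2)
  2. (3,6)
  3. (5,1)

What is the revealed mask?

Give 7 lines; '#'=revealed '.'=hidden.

Answer: .......
..#....
.....##
....###
....###
.#..###
.......

Derivation:
Click 1 (1,2) count=3: revealed 1 new [(1,2)] -> total=1
Click 2 (3,6) count=0: revealed 11 new [(2,5) (2,6) (3,4) (3,5) (3,6) (4,4) (4,5) (4,6) (5,4) (5,5) (5,6)] -> total=12
Click 3 (5,1) count=3: revealed 1 new [(5,1)] -> total=13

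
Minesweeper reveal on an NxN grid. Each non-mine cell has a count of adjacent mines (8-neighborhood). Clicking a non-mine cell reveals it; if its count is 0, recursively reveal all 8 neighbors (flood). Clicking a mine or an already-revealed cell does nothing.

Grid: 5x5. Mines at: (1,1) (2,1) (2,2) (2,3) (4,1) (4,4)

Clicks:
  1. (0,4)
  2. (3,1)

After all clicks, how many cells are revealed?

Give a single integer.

Click 1 (0,4) count=0: revealed 6 new [(0,2) (0,3) (0,4) (1,2) (1,3) (1,4)] -> total=6
Click 2 (3,1) count=3: revealed 1 new [(3,1)] -> total=7

Answer: 7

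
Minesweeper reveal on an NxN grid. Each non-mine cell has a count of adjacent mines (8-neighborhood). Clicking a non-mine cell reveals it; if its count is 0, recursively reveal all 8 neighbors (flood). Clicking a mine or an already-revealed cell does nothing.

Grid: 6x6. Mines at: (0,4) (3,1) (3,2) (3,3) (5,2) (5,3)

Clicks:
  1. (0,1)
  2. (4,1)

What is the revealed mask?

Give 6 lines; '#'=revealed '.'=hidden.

Click 1 (0,1) count=0: revealed 12 new [(0,0) (0,1) (0,2) (0,3) (1,0) (1,1) (1,2) (1,3) (2,0) (2,1) (2,2) (2,3)] -> total=12
Click 2 (4,1) count=3: revealed 1 new [(4,1)] -> total=13

Answer: ####..
####..
####..
......
.#....
......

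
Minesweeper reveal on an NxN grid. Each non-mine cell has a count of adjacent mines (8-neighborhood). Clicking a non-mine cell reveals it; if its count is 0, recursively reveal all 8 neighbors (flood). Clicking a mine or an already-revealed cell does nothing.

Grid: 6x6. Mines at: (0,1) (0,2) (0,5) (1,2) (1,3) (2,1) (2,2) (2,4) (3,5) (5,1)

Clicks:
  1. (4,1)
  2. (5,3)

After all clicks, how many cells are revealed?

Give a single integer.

Answer: 12

Derivation:
Click 1 (4,1) count=1: revealed 1 new [(4,1)] -> total=1
Click 2 (5,3) count=0: revealed 11 new [(3,2) (3,3) (3,4) (4,2) (4,3) (4,4) (4,5) (5,2) (5,3) (5,4) (5,5)] -> total=12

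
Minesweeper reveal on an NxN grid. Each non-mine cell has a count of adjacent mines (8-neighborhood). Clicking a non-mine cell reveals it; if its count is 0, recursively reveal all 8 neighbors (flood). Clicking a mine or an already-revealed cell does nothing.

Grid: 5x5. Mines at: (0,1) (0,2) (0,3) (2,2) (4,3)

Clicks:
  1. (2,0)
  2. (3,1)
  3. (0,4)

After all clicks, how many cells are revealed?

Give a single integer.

Answer: 11

Derivation:
Click 1 (2,0) count=0: revealed 10 new [(1,0) (1,1) (2,0) (2,1) (3,0) (3,1) (3,2) (4,0) (4,1) (4,2)] -> total=10
Click 2 (3,1) count=1: revealed 0 new [(none)] -> total=10
Click 3 (0,4) count=1: revealed 1 new [(0,4)] -> total=11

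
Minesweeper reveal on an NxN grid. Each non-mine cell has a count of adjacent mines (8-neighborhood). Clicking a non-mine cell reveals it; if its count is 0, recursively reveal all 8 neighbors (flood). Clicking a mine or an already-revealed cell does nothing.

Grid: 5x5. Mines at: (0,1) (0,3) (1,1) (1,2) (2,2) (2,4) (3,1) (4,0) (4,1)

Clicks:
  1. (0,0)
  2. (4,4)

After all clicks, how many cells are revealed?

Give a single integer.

Click 1 (0,0) count=2: revealed 1 new [(0,0)] -> total=1
Click 2 (4,4) count=0: revealed 6 new [(3,2) (3,3) (3,4) (4,2) (4,3) (4,4)] -> total=7

Answer: 7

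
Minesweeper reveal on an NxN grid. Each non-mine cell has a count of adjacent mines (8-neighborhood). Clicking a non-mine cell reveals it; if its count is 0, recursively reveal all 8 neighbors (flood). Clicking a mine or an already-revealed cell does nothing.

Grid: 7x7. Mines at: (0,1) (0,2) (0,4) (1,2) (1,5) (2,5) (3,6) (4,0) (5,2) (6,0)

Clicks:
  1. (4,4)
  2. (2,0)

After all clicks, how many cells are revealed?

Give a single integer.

Answer: 27

Derivation:
Click 1 (4,4) count=0: revealed 23 new [(2,1) (2,2) (2,3) (2,4) (3,1) (3,2) (3,3) (3,4) (3,5) (4,1) (4,2) (4,3) (4,4) (4,5) (4,6) (5,3) (5,4) (5,5) (5,6) (6,3) (6,4) (6,5) (6,6)] -> total=23
Click 2 (2,0) count=0: revealed 4 new [(1,0) (1,1) (2,0) (3,0)] -> total=27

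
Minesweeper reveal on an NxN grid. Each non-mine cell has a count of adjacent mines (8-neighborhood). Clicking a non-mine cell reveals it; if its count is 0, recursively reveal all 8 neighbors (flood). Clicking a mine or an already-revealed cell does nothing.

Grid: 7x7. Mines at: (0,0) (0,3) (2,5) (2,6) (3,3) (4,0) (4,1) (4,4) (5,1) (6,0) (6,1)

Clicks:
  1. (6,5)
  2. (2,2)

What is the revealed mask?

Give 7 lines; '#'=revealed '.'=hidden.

Answer: .......
.......
..#....
.....##
.....##
..#####
..#####

Derivation:
Click 1 (6,5) count=0: revealed 14 new [(3,5) (3,6) (4,5) (4,6) (5,2) (5,3) (5,4) (5,5) (5,6) (6,2) (6,3) (6,4) (6,5) (6,6)] -> total=14
Click 2 (2,2) count=1: revealed 1 new [(2,2)] -> total=15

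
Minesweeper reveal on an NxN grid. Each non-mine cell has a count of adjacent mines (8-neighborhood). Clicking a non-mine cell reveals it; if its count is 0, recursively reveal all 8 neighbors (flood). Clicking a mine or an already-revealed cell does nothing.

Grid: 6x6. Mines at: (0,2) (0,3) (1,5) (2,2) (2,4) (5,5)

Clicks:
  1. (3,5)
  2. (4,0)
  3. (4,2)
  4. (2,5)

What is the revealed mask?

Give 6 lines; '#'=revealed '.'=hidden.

Answer: ##....
##....
##...#
######
#####.
#####.

Derivation:
Click 1 (3,5) count=1: revealed 1 new [(3,5)] -> total=1
Click 2 (4,0) count=0: revealed 21 new [(0,0) (0,1) (1,0) (1,1) (2,0) (2,1) (3,0) (3,1) (3,2) (3,3) (3,4) (4,0) (4,1) (4,2) (4,3) (4,4) (5,0) (5,1) (5,2) (5,3) (5,4)] -> total=22
Click 3 (4,2) count=0: revealed 0 new [(none)] -> total=22
Click 4 (2,5) count=2: revealed 1 new [(2,5)] -> total=23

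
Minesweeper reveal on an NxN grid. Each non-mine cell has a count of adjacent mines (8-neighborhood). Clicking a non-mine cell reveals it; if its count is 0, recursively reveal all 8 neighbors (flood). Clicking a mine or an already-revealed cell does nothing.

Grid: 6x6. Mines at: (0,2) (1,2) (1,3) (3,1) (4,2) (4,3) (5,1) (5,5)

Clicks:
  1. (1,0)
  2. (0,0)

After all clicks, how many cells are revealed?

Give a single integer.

Answer: 6

Derivation:
Click 1 (1,0) count=0: revealed 6 new [(0,0) (0,1) (1,0) (1,1) (2,0) (2,1)] -> total=6
Click 2 (0,0) count=0: revealed 0 new [(none)] -> total=6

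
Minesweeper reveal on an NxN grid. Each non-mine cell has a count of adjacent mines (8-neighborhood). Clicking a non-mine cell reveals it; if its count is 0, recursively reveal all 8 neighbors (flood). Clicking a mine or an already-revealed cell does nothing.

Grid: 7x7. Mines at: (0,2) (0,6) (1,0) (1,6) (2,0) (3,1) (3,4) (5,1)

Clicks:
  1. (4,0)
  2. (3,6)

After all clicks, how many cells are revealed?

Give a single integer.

Answer: 20

Derivation:
Click 1 (4,0) count=2: revealed 1 new [(4,0)] -> total=1
Click 2 (3,6) count=0: revealed 19 new [(2,5) (2,6) (3,5) (3,6) (4,2) (4,3) (4,4) (4,5) (4,6) (5,2) (5,3) (5,4) (5,5) (5,6) (6,2) (6,3) (6,4) (6,5) (6,6)] -> total=20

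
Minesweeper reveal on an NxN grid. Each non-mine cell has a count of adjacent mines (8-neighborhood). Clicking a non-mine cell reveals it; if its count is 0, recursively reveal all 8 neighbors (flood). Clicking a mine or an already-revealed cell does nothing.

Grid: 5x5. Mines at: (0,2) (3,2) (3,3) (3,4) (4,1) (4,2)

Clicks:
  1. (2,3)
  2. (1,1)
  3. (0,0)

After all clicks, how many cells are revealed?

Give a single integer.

Answer: 9

Derivation:
Click 1 (2,3) count=3: revealed 1 new [(2,3)] -> total=1
Click 2 (1,1) count=1: revealed 1 new [(1,1)] -> total=2
Click 3 (0,0) count=0: revealed 7 new [(0,0) (0,1) (1,0) (2,0) (2,1) (3,0) (3,1)] -> total=9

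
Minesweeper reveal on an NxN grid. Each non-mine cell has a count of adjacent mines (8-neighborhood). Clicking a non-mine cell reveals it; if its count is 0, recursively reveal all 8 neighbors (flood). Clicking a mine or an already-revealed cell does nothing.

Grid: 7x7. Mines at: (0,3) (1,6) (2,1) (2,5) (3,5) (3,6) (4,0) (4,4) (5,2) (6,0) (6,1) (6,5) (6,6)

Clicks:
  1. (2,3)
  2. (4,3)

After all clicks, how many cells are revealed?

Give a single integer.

Click 1 (2,3) count=0: revealed 9 new [(1,2) (1,3) (1,4) (2,2) (2,3) (2,4) (3,2) (3,3) (3,4)] -> total=9
Click 2 (4,3) count=2: revealed 1 new [(4,3)] -> total=10

Answer: 10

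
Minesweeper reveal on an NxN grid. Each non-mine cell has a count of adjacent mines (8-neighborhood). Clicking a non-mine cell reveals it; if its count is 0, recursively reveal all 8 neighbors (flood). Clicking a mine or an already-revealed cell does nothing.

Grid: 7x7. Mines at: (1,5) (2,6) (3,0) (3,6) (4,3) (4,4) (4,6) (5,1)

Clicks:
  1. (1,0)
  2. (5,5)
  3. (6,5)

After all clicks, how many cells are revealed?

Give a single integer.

Click 1 (1,0) count=0: revealed 19 new [(0,0) (0,1) (0,2) (0,3) (0,4) (1,0) (1,1) (1,2) (1,3) (1,4) (2,0) (2,1) (2,2) (2,3) (2,4) (3,1) (3,2) (3,3) (3,4)] -> total=19
Click 2 (5,5) count=2: revealed 1 new [(5,5)] -> total=20
Click 3 (6,5) count=0: revealed 9 new [(5,2) (5,3) (5,4) (5,6) (6,2) (6,3) (6,4) (6,5) (6,6)] -> total=29

Answer: 29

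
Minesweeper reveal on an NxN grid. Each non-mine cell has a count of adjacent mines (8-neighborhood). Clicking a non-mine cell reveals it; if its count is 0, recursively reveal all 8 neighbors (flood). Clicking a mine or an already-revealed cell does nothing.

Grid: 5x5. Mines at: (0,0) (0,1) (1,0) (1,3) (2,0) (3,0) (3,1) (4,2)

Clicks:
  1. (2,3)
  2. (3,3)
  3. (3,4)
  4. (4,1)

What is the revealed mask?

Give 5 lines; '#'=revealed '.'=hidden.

Answer: .....
.....
...##
...##
.#.##

Derivation:
Click 1 (2,3) count=1: revealed 1 new [(2,3)] -> total=1
Click 2 (3,3) count=1: revealed 1 new [(3,3)] -> total=2
Click 3 (3,4) count=0: revealed 4 new [(2,4) (3,4) (4,3) (4,4)] -> total=6
Click 4 (4,1) count=3: revealed 1 new [(4,1)] -> total=7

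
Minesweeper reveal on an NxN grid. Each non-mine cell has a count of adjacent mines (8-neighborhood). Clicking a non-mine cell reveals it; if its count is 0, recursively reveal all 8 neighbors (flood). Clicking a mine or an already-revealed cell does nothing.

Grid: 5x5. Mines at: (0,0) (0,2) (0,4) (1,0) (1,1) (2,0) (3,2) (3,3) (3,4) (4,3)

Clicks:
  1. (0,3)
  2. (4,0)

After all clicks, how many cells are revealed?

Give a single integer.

Answer: 5

Derivation:
Click 1 (0,3) count=2: revealed 1 new [(0,3)] -> total=1
Click 2 (4,0) count=0: revealed 4 new [(3,0) (3,1) (4,0) (4,1)] -> total=5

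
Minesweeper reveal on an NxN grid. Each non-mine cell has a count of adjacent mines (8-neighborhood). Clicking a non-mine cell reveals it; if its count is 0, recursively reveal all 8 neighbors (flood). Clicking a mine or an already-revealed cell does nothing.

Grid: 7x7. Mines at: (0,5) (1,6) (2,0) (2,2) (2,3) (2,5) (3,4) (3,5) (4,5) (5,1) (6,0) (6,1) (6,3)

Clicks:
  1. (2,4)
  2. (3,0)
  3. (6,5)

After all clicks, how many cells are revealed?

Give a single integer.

Click 1 (2,4) count=4: revealed 1 new [(2,4)] -> total=1
Click 2 (3,0) count=1: revealed 1 new [(3,0)] -> total=2
Click 3 (6,5) count=0: revealed 6 new [(5,4) (5,5) (5,6) (6,4) (6,5) (6,6)] -> total=8

Answer: 8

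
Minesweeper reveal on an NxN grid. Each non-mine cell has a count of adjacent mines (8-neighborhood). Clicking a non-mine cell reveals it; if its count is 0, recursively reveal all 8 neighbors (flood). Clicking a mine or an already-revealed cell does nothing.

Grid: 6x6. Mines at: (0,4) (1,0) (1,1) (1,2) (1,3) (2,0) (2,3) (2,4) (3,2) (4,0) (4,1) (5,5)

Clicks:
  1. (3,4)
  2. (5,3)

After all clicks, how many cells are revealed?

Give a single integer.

Click 1 (3,4) count=2: revealed 1 new [(3,4)] -> total=1
Click 2 (5,3) count=0: revealed 6 new [(4,2) (4,3) (4,4) (5,2) (5,3) (5,4)] -> total=7

Answer: 7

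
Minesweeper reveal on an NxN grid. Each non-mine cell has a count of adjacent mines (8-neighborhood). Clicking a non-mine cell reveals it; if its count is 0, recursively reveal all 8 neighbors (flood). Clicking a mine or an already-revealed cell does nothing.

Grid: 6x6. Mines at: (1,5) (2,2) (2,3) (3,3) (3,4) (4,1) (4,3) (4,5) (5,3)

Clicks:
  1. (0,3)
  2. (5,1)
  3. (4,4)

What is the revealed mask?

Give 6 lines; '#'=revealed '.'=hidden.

Answer: #####.
#####.
##....
##....
....#.
.#....

Derivation:
Click 1 (0,3) count=0: revealed 14 new [(0,0) (0,1) (0,2) (0,3) (0,4) (1,0) (1,1) (1,2) (1,3) (1,4) (2,0) (2,1) (3,0) (3,1)] -> total=14
Click 2 (5,1) count=1: revealed 1 new [(5,1)] -> total=15
Click 3 (4,4) count=5: revealed 1 new [(4,4)] -> total=16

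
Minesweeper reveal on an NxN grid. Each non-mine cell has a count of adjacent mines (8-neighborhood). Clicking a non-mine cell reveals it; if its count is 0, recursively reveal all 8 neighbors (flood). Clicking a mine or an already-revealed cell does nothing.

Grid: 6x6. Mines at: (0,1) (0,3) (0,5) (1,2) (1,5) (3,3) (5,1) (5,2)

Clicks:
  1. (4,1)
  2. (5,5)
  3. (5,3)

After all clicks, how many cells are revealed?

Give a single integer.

Answer: 11

Derivation:
Click 1 (4,1) count=2: revealed 1 new [(4,1)] -> total=1
Click 2 (5,5) count=0: revealed 10 new [(2,4) (2,5) (3,4) (3,5) (4,3) (4,4) (4,5) (5,3) (5,4) (5,5)] -> total=11
Click 3 (5,3) count=1: revealed 0 new [(none)] -> total=11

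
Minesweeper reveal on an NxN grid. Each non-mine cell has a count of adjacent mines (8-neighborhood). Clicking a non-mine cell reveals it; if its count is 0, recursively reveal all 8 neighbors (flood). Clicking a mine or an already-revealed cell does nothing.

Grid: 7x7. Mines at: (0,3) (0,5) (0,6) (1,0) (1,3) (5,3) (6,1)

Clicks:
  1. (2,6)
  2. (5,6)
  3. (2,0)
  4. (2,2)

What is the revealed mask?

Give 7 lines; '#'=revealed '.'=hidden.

Answer: .......
....###
#######
#######
#######
###.###
....###

Derivation:
Click 1 (2,6) count=0: revealed 33 new [(1,4) (1,5) (1,6) (2,0) (2,1) (2,2) (2,3) (2,4) (2,5) (2,6) (3,0) (3,1) (3,2) (3,3) (3,4) (3,5) (3,6) (4,0) (4,1) (4,2) (4,3) (4,4) (4,5) (4,6) (5,0) (5,1) (5,2) (5,4) (5,5) (5,6) (6,4) (6,5) (6,6)] -> total=33
Click 2 (5,6) count=0: revealed 0 new [(none)] -> total=33
Click 3 (2,0) count=1: revealed 0 new [(none)] -> total=33
Click 4 (2,2) count=1: revealed 0 new [(none)] -> total=33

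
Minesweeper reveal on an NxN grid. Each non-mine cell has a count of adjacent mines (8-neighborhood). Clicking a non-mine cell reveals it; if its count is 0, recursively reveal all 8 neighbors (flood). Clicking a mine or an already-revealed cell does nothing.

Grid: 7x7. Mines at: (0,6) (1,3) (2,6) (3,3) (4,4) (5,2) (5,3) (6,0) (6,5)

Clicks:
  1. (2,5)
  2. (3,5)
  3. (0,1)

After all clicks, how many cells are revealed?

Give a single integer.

Click 1 (2,5) count=1: revealed 1 new [(2,5)] -> total=1
Click 2 (3,5) count=2: revealed 1 new [(3,5)] -> total=2
Click 3 (0,1) count=0: revealed 17 new [(0,0) (0,1) (0,2) (1,0) (1,1) (1,2) (2,0) (2,1) (2,2) (3,0) (3,1) (3,2) (4,0) (4,1) (4,2) (5,0) (5,1)] -> total=19

Answer: 19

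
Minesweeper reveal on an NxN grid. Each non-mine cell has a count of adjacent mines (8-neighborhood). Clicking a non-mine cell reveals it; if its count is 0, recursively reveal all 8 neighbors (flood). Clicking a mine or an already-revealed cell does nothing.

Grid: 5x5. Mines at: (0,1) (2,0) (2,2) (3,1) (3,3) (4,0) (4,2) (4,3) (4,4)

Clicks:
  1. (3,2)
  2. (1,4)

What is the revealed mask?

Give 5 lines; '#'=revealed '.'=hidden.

Answer: ..###
..###
...##
..#..
.....

Derivation:
Click 1 (3,2) count=5: revealed 1 new [(3,2)] -> total=1
Click 2 (1,4) count=0: revealed 8 new [(0,2) (0,3) (0,4) (1,2) (1,3) (1,4) (2,3) (2,4)] -> total=9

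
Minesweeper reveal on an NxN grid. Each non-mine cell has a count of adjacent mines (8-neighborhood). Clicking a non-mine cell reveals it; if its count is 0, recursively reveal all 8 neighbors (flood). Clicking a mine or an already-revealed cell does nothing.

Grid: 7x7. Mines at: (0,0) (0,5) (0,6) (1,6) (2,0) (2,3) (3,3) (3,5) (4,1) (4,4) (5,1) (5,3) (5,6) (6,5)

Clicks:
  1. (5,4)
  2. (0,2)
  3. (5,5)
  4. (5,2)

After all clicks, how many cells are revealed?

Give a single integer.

Answer: 11

Derivation:
Click 1 (5,4) count=3: revealed 1 new [(5,4)] -> total=1
Click 2 (0,2) count=0: revealed 8 new [(0,1) (0,2) (0,3) (0,4) (1,1) (1,2) (1,3) (1,4)] -> total=9
Click 3 (5,5) count=3: revealed 1 new [(5,5)] -> total=10
Click 4 (5,2) count=3: revealed 1 new [(5,2)] -> total=11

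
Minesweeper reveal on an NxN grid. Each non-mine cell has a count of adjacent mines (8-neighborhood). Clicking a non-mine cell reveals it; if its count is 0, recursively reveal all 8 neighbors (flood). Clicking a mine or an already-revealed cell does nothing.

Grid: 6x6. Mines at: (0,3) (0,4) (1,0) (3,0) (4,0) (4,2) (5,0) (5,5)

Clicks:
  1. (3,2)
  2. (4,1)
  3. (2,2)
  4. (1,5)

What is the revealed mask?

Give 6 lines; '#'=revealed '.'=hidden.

Answer: ......
.#####
.#####
.#####
.#.###
......

Derivation:
Click 1 (3,2) count=1: revealed 1 new [(3,2)] -> total=1
Click 2 (4,1) count=4: revealed 1 new [(4,1)] -> total=2
Click 3 (2,2) count=0: revealed 17 new [(1,1) (1,2) (1,3) (1,4) (1,5) (2,1) (2,2) (2,3) (2,4) (2,5) (3,1) (3,3) (3,4) (3,5) (4,3) (4,4) (4,5)] -> total=19
Click 4 (1,5) count=1: revealed 0 new [(none)] -> total=19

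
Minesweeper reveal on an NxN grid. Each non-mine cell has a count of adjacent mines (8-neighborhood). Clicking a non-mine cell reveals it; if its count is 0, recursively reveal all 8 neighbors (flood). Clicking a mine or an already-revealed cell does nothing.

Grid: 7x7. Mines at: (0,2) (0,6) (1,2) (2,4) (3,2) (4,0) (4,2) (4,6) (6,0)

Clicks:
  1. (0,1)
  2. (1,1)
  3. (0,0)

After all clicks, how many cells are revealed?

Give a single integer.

Answer: 8

Derivation:
Click 1 (0,1) count=2: revealed 1 new [(0,1)] -> total=1
Click 2 (1,1) count=2: revealed 1 new [(1,1)] -> total=2
Click 3 (0,0) count=0: revealed 6 new [(0,0) (1,0) (2,0) (2,1) (3,0) (3,1)] -> total=8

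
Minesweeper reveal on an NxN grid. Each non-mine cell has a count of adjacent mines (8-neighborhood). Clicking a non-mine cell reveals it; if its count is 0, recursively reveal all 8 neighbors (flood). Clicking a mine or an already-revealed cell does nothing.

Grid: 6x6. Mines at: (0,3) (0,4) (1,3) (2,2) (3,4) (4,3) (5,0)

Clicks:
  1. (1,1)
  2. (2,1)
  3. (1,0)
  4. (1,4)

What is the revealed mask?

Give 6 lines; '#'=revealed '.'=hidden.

Click 1 (1,1) count=1: revealed 1 new [(1,1)] -> total=1
Click 2 (2,1) count=1: revealed 1 new [(2,1)] -> total=2
Click 3 (1,0) count=0: revealed 10 new [(0,0) (0,1) (0,2) (1,0) (1,2) (2,0) (3,0) (3,1) (4,0) (4,1)] -> total=12
Click 4 (1,4) count=3: revealed 1 new [(1,4)] -> total=13

Answer: ###...
###.#.
##....
##....
##....
......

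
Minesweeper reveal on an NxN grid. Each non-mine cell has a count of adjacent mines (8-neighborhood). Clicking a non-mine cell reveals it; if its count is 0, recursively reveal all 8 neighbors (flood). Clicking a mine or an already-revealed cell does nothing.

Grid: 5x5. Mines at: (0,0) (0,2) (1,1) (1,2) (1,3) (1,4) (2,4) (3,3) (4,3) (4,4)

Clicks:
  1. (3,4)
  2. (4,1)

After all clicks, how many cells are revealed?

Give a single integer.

Answer: 10

Derivation:
Click 1 (3,4) count=4: revealed 1 new [(3,4)] -> total=1
Click 2 (4,1) count=0: revealed 9 new [(2,0) (2,1) (2,2) (3,0) (3,1) (3,2) (4,0) (4,1) (4,2)] -> total=10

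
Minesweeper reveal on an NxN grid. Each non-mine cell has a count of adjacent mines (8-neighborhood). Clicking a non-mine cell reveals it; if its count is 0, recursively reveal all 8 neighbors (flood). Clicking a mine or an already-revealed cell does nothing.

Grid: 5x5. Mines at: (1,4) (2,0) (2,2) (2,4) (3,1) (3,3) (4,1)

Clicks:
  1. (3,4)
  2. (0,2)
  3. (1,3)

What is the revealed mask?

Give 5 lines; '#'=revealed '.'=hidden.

Click 1 (3,4) count=2: revealed 1 new [(3,4)] -> total=1
Click 2 (0,2) count=0: revealed 8 new [(0,0) (0,1) (0,2) (0,3) (1,0) (1,1) (1,2) (1,3)] -> total=9
Click 3 (1,3) count=3: revealed 0 new [(none)] -> total=9

Answer: ####.
####.
.....
....#
.....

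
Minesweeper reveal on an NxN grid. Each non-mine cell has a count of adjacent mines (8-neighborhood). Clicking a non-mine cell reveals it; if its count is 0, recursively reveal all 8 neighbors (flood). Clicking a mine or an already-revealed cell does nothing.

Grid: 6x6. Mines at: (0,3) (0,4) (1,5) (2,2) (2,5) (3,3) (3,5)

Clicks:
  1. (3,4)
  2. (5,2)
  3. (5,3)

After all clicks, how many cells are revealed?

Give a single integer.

Click 1 (3,4) count=3: revealed 1 new [(3,4)] -> total=1
Click 2 (5,2) count=0: revealed 23 new [(0,0) (0,1) (0,2) (1,0) (1,1) (1,2) (2,0) (2,1) (3,0) (3,1) (3,2) (4,0) (4,1) (4,2) (4,3) (4,4) (4,5) (5,0) (5,1) (5,2) (5,3) (5,4) (5,5)] -> total=24
Click 3 (5,3) count=0: revealed 0 new [(none)] -> total=24

Answer: 24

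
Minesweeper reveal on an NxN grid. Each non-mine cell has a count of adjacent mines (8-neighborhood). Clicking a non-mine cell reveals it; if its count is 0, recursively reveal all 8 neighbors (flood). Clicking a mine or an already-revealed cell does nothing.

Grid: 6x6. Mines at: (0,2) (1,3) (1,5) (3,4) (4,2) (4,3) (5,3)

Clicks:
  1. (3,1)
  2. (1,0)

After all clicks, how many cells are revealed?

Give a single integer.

Answer: 15

Derivation:
Click 1 (3,1) count=1: revealed 1 new [(3,1)] -> total=1
Click 2 (1,0) count=0: revealed 14 new [(0,0) (0,1) (1,0) (1,1) (1,2) (2,0) (2,1) (2,2) (3,0) (3,2) (4,0) (4,1) (5,0) (5,1)] -> total=15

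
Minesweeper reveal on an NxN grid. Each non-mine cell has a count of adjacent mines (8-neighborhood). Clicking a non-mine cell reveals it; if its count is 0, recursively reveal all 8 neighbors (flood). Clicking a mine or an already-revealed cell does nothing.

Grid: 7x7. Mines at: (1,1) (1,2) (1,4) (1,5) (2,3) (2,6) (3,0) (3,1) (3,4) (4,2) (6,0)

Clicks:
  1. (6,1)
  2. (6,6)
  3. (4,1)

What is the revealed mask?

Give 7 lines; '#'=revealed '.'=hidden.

Answer: .......
.......
.......
.....##
.#.####
.######
.######

Derivation:
Click 1 (6,1) count=1: revealed 1 new [(6,1)] -> total=1
Click 2 (6,6) count=0: revealed 17 new [(3,5) (3,6) (4,3) (4,4) (4,5) (4,6) (5,1) (5,2) (5,3) (5,4) (5,5) (5,6) (6,2) (6,3) (6,4) (6,5) (6,6)] -> total=18
Click 3 (4,1) count=3: revealed 1 new [(4,1)] -> total=19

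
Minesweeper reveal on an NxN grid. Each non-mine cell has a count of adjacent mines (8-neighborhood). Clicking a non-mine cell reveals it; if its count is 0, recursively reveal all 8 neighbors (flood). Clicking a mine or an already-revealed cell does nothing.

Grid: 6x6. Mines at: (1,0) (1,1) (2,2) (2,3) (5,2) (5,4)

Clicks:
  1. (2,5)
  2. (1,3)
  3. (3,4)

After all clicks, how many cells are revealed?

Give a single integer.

Click 1 (2,5) count=0: revealed 14 new [(0,2) (0,3) (0,4) (0,5) (1,2) (1,3) (1,4) (1,5) (2,4) (2,5) (3,4) (3,5) (4,4) (4,5)] -> total=14
Click 2 (1,3) count=2: revealed 0 new [(none)] -> total=14
Click 3 (3,4) count=1: revealed 0 new [(none)] -> total=14

Answer: 14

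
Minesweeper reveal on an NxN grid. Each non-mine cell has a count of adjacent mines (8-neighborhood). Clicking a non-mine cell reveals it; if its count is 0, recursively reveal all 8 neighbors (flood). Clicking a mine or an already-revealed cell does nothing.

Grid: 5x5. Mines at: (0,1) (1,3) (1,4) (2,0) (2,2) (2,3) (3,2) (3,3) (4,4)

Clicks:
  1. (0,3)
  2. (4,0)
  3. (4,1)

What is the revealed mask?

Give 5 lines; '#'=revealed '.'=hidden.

Answer: ...#.
.....
.....
##...
##...

Derivation:
Click 1 (0,3) count=2: revealed 1 new [(0,3)] -> total=1
Click 2 (4,0) count=0: revealed 4 new [(3,0) (3,1) (4,0) (4,1)] -> total=5
Click 3 (4,1) count=1: revealed 0 new [(none)] -> total=5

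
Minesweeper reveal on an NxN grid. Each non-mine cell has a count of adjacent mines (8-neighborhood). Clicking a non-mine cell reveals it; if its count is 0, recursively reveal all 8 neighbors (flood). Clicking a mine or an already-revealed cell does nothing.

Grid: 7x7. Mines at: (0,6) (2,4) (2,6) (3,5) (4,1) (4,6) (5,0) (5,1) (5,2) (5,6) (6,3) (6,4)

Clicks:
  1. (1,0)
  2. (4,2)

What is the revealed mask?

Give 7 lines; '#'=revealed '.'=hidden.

Click 1 (1,0) count=0: revealed 20 new [(0,0) (0,1) (0,2) (0,3) (0,4) (0,5) (1,0) (1,1) (1,2) (1,3) (1,4) (1,5) (2,0) (2,1) (2,2) (2,3) (3,0) (3,1) (3,2) (3,3)] -> total=20
Click 2 (4,2) count=3: revealed 1 new [(4,2)] -> total=21

Answer: ######.
######.
####...
####...
..#....
.......
.......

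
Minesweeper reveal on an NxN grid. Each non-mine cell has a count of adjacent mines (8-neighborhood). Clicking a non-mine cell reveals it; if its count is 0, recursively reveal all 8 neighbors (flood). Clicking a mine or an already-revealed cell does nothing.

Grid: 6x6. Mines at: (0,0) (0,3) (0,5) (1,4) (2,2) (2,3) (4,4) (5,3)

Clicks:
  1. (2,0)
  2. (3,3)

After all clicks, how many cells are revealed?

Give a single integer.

Answer: 14

Derivation:
Click 1 (2,0) count=0: revealed 13 new [(1,0) (1,1) (2,0) (2,1) (3,0) (3,1) (3,2) (4,0) (4,1) (4,2) (5,0) (5,1) (5,2)] -> total=13
Click 2 (3,3) count=3: revealed 1 new [(3,3)] -> total=14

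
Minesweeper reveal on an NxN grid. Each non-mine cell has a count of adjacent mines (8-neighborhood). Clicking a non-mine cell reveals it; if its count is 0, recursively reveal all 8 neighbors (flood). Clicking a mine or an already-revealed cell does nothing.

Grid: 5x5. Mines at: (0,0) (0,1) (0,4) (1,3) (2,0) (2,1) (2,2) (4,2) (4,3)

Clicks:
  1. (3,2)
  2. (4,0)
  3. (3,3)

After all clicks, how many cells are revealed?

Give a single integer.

Answer: 6

Derivation:
Click 1 (3,2) count=4: revealed 1 new [(3,2)] -> total=1
Click 2 (4,0) count=0: revealed 4 new [(3,0) (3,1) (4,0) (4,1)] -> total=5
Click 3 (3,3) count=3: revealed 1 new [(3,3)] -> total=6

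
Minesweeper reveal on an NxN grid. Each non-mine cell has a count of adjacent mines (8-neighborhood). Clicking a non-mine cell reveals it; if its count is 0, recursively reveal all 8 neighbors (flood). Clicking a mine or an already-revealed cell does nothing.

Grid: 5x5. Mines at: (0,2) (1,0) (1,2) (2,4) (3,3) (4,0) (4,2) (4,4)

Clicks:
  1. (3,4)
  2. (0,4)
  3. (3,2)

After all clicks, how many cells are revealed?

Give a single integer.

Click 1 (3,4) count=3: revealed 1 new [(3,4)] -> total=1
Click 2 (0,4) count=0: revealed 4 new [(0,3) (0,4) (1,3) (1,4)] -> total=5
Click 3 (3,2) count=2: revealed 1 new [(3,2)] -> total=6

Answer: 6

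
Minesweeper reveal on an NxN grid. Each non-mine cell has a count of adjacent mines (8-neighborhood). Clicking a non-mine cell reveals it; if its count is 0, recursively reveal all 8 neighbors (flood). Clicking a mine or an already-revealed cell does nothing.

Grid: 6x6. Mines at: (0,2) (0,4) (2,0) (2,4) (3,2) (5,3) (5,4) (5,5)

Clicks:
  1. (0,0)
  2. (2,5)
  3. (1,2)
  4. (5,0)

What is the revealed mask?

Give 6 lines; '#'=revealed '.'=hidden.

Click 1 (0,0) count=0: revealed 4 new [(0,0) (0,1) (1,0) (1,1)] -> total=4
Click 2 (2,5) count=1: revealed 1 new [(2,5)] -> total=5
Click 3 (1,2) count=1: revealed 1 new [(1,2)] -> total=6
Click 4 (5,0) count=0: revealed 8 new [(3,0) (3,1) (4,0) (4,1) (4,2) (5,0) (5,1) (5,2)] -> total=14

Answer: ##....
###...
.....#
##....
###...
###...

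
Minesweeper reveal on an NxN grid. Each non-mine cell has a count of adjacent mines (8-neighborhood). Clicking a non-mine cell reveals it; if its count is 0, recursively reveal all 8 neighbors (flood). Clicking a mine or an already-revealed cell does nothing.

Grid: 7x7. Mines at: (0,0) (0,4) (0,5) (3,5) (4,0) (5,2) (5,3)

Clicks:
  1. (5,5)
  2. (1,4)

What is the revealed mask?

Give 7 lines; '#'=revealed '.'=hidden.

Answer: .......
....#..
.......
.......
....###
....###
....###

Derivation:
Click 1 (5,5) count=0: revealed 9 new [(4,4) (4,5) (4,6) (5,4) (5,5) (5,6) (6,4) (6,5) (6,6)] -> total=9
Click 2 (1,4) count=2: revealed 1 new [(1,4)] -> total=10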